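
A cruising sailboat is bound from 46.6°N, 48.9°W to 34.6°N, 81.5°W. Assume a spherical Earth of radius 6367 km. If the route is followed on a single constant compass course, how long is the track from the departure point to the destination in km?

3046 km

Δψ = ln[tan(π/4+φ₂/2)/tan(π/4+φ₁/2)] = -0.2771;  Δφ = -0.2094 rad,  Δλ = -0.5690 rad
q = Δφ/Δψ = 0.7558
d = R·√(Δφ² + q²Δλ²) = 6367·0.47834 = 3046 km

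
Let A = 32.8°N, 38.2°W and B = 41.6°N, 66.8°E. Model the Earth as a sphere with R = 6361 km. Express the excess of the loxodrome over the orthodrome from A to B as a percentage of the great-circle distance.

Great circle: σ = 1.3725 rad → d_gc = Rσ = 8730.7 km
Rhumb: Δφ = +0.1536, Δλ = +1.8326, Δψ = +0.1932, q = Δφ/Δψ = 0.7948 → d_rh = R√(Δφ²+q²Δλ²) = 9316.9 km
Excess = (9316.9 − 8730.7) / 8730.7 = 586.2 / 8730.7 = 6.71% ≈ 6.7%

6.7%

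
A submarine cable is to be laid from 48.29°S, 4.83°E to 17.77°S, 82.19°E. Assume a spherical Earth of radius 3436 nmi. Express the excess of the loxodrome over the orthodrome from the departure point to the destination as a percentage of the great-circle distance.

Great circle: σ = 1.1956 rad → d_gc = Rσ = 4108.0 nmi
Rhumb: Δφ = +0.5327, Δλ = +1.3502, Δψ = +0.6498, q = Δφ/Δψ = 0.8197 → d_rh = R√(Δφ²+q²Δλ²) = 4220.5 nmi
Excess = (4220.5 − 4108.0) / 4108.0 = 112.5 / 4108.0 = 2.74% ≈ 2.7%

2.7%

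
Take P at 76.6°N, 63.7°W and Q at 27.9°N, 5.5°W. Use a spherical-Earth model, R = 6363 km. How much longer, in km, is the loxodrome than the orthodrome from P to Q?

179 km

Great circle: cos σ = sin φ₁ sin φ₂ + cos φ₁ cos φ₂ cos Δλ,  σ = 0.9726 rad → d_gc = 6188.9 km
Rhumb line: Δψ = -1.6341, q = Δφ/Δψ = 0.5201, d_rh = R√(Δφ²+q²Δλ²) = 6368.1 km
Excess = 6368.1 − 6188.9 = 179.2 ≈ 179 km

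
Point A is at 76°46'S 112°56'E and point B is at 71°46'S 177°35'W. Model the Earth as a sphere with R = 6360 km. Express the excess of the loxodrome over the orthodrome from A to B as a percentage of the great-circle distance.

Great circle: σ = 0.3186 rad → d_gc = Rσ = 2026.34 km
Rhumb: Δφ = +0.0873, Δλ = +1.2127, Δψ = +0.3245, q = Δφ/Δψ = 0.2689 → d_rh = R√(Δφ²+q²Δλ²) = 2146.90 km
Excess = (2146.90 − 2026.34) / 2026.34 = 120.56 / 2026.34 = 5.9496% ≈ 5.9%

5.9%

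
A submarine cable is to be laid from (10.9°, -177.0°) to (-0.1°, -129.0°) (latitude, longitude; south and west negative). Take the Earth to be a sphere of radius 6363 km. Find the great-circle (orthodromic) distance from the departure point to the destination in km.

Haversine: a = sin²(Δφ/2)+cos φ₁ cos φ₂ sin²(Δλ/2) = 0.17164;  σ = 2·atan2(√a,√(1−a))
σ = 48.949° → d = Rσ = 6363·0.85433 = 5436 km

5436 km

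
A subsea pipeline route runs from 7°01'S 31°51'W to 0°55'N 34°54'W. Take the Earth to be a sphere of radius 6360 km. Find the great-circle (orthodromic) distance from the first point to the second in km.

Haversine: a = sin²(Δφ/2)+cos φ₁ cos φ₂ sin²(Δλ/2) = 0.00549;  σ = 2·atan2(√a,√(1−a))
σ = 8.497° → d = Rσ = 6360·0.14830 = 943 km

943 km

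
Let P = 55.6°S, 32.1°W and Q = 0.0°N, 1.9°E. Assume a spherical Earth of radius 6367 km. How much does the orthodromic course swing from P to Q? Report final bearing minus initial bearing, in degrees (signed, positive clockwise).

-18.3°

At departure: θ₁ = atan2(sin Δλ cos φ₂, cos φ₁ sin φ₂ − sin φ₁ cos φ₂ cos Δλ) = 39.27°
At arrival: θ₂ = atan2(sin Δλ cos φ₁, −cos φ₂ sin φ₁ + sin φ₂ cos φ₁ cos Δλ) = 20.95°
Δθ = θ₂ − θ₁ = -18.3°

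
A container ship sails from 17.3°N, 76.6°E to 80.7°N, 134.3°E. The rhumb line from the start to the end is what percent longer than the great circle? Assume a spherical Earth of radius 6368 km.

Great circle: σ = 1.1854 rad → d_gc = Rσ = 7548.7 km
Rhumb: Δφ = +1.1065, Δλ = +1.0071, Δψ = +2.2025, q = Δφ/Δψ = 0.5024 → d_rh = R√(Δφ²+q²Δλ²) = 7748.1 km
Excess = (7748.1 − 7548.7) / 7548.7 = 199.4 / 7548.7 = 2.64% ≈ 2.6%

2.6%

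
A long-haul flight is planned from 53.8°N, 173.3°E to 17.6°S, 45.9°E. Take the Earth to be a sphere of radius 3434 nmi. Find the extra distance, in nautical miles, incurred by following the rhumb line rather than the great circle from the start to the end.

366 nmi

Great circle: cos σ = sin φ₁ sin φ₂ + cos φ₁ cos φ₂ cos Δλ,  σ = 2.1968 rad → d_gc = 7543.9 nmi
Rhumb line: Δψ = -1.4304, q = Δφ/Δψ = 0.8712, d_rh = R√(Δφ²+q²Δλ²) = 7909.9 nmi
Excess = 7909.9 − 7543.9 = 366.0 ≈ 366 nmi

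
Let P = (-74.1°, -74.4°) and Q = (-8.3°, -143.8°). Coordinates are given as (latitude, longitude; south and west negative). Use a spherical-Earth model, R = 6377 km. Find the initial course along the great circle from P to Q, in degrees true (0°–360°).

287.7°

θ = atan2( sin Δλ·cos φ₂ ,  cos φ₁ sin φ₂ − sin φ₁ cos φ₂ cos Δλ )
  = atan2(-0.9263, +0.2953) = 287.68°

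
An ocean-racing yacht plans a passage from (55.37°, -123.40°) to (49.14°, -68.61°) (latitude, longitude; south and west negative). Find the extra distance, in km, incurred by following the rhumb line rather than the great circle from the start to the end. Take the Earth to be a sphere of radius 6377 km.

Great circle: cos σ = sin φ₁ sin φ₂ + cos φ₁ cos φ₂ cos Δλ,  σ = 0.5796 rad → d_gc = 3696.2 km
Rhumb line: Δψ = -0.1780, q = Δφ/Δψ = 0.6108, d_rh = R√(Δφ²+q²Δλ²) = 3788.9 km
Excess = 3788.9 − 3696.2 = 92.7 ≈ 93 km

93 km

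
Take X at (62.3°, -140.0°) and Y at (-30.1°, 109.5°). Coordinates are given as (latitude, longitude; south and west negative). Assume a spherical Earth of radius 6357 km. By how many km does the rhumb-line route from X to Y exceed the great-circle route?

Great circle: cos σ = sin φ₁ sin φ₂ + cos φ₁ cos φ₂ cos Δλ,  σ = 2.1955 rad → d_gc = 13956.92 km
Rhumb line: Δψ = -1.9515, q = Δφ/Δψ = 0.8264, d_rh = R√(Δφ²+q²Δλ²) = 14413.37 km
Excess = 14413.37 − 13956.92 = 456.45 ≈ 456 km

456 km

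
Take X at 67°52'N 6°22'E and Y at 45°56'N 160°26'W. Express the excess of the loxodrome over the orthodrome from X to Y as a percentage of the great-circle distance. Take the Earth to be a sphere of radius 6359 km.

37.6%

Great circle: σ = 1.1478 rad → d_gc = Rσ = 7299.0 km
Rhumb: Δφ = -0.3828, Δλ = -2.9112, Δψ = -0.7271, q = Δφ/Δψ = 0.5265 → d_rh = R√(Δφ²+q²Δλ²) = 10045.4 km
Excess = (10045.4 − 7299.0) / 7299.0 = 2746.4 / 7299.0 = 37.63% ≈ 37.6%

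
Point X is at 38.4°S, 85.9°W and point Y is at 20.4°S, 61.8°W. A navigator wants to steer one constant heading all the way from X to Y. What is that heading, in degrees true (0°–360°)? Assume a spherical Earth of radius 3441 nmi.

Δψ = ln[tan(π/4+φ₂/2)/tan(π/4+φ₁/2)] = +0.3631
Δλ = +0.4206 rad (taken the short way round)
course = atan2(Δλ, Δψ) = 49.20°

49.2°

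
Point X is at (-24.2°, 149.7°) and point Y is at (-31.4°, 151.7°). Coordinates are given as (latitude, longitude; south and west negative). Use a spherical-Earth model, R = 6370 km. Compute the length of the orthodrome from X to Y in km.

824 km

Haversine: a = sin²(Δφ/2)+cos φ₁ cos φ₂ sin²(Δλ/2) = 0.00418;  σ = 2·atan2(√a,√(1−a))
σ = 7.414° → d = Rσ = 6370·0.12939 = 824 km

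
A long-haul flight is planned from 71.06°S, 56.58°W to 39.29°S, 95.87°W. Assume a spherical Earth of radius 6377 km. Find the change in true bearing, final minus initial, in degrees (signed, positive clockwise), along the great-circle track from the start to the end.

At departure: θ₁ = atan2(sin Δλ cos φ₂, cos φ₁ sin φ₂ − sin φ₁ cos φ₂ cos Δλ) = 306.38°
At arrival: θ₂ = atan2(sin Δλ cos φ₁, −cos φ₂ sin φ₁ + sin φ₂ cos φ₁ cos Δλ) = 340.27°
Δθ = θ₂ − θ₁ = +33.9°

+33.9°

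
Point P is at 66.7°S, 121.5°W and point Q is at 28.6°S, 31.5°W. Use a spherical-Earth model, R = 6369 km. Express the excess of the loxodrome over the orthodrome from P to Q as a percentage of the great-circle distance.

Great circle: σ = 1.1156 rad → d_gc = Rσ = 7105.2 km
Rhumb: Δφ = +0.6650, Δλ = +1.5708, Δψ = +1.0577, q = Δφ/Δψ = 0.6287 → d_rh = R√(Δφ²+q²Δλ²) = 7582.6 km
Excess = (7582.6 − 7105.2) / 7105.2 = 477.4 / 7105.2 = 6.72% ≈ 6.7%

6.7%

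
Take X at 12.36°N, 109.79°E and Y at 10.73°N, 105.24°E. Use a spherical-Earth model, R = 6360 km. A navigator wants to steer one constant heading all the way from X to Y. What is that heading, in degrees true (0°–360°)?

Meridional parts: M(φ₁)=+0.2174, M(φ₂)=+0.1884 → ΔM = -0.0290;  Δλ = -0.0794 rad
tan C = Δλ / ΔM = +2.7348 → C = 249.91°

249.9°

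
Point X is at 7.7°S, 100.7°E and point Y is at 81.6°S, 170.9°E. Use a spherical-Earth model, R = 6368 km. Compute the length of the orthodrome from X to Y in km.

8840 km

cos σ = sin φ₁ sin φ₂ + cos φ₁ cos φ₂ cos Δλ
      = sin(-7.70°)sin(-81.60°) + cos(-7.70°)cos(-81.60°)cos(70.20°) = 0.1816
σ = 79.538° → d = Rσ = 6368·1.38820 = 8840 km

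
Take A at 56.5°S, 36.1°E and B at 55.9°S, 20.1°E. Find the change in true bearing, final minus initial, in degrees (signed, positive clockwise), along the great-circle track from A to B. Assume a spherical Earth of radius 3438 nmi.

+13.3°

At departure: θ₁ = atan2(sin Δλ cos φ₂, cos φ₁ sin φ₂ − sin φ₁ cos φ₂ cos Δλ) = 267.17°
At arrival: θ₂ = atan2(sin Δλ cos φ₁, −cos φ₂ sin φ₁ + sin φ₂ cos φ₁ cos Δλ) = 280.49°
Δθ = θ₂ − θ₁ = +13.3°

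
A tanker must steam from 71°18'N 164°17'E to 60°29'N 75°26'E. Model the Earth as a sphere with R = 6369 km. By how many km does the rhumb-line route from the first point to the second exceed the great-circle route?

Great circle: cos σ = sin φ₁ sin φ₂ + cos φ₁ cos φ₂ cos Δλ,  σ = 0.5963 rad → d_gc = 3797.5 km
Rhumb line: Δψ = -0.4700, q = Δφ/Δψ = 0.4017, d_rh = R√(Δφ²+q²Δλ²) = 4145.7 km
Excess = 4145.7 − 3797.5 = 348.2 ≈ 348 km

348 km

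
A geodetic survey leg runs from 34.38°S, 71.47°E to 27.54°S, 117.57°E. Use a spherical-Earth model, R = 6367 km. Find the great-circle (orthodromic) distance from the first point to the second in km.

cos σ = sin φ₁ sin φ₂ + cos φ₁ cos φ₂ cos Δλ
      = sin(-34.38°)sin(-27.54°) + cos(-34.38°)cos(-27.54°)cos(46.10°) = 0.7685
σ = 39.779° → d = Rσ = 6367·0.69428 = 4420 km

4420 km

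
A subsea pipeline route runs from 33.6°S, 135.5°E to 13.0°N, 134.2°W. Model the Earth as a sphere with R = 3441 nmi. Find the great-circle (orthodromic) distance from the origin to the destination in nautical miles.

Haversine: a = sin²(Δφ/2)+cos φ₁ cos φ₂ sin²(Δλ/2) = 0.56437;  σ = 2·atan2(√a,√(1−a))
σ = 97.397° → d = Rσ = 3441·1.69989 = 5849 nmi

5849 nmi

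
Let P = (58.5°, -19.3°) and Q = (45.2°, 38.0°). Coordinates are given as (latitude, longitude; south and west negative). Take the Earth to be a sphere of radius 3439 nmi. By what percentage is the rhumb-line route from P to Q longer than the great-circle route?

Great circle: σ = 0.6370 rad → d_gc = Rσ = 2190.5 nmi
Rhumb: Δφ = -0.2321, Δλ = +1.0001, Δψ = -0.3794, q = Δφ/Δψ = 0.6118 → d_rh = R√(Δφ²+q²Δλ²) = 2250.4 nmi
Excess = (2250.4 − 2190.5) / 2190.5 = 59.9 / 2190.5 = 2.73% ≈ 2.7%

2.7%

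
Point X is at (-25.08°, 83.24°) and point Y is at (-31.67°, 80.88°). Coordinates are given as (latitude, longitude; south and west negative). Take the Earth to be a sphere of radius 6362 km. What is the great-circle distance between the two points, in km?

Haversine: a = sin²(Δφ/2)+cos φ₁ cos φ₂ sin²(Δλ/2) = 0.00363;  σ = 2·atan2(√a,√(1−a))
σ = 6.909° → d = Rσ = 6362·0.12058 = 767 km

767 km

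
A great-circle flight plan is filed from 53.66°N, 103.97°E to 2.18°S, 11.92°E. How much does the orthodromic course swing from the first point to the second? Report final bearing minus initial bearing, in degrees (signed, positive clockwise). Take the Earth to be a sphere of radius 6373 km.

At departure: θ₁ = atan2(sin Δλ cos φ₂, cos φ₁ sin φ₂ − sin φ₁ cos φ₂ cos Δλ) = 270.36°
At arrival: θ₂ = atan2(sin Δλ cos φ₁, −cos φ₂ sin φ₁ + sin φ₂ cos φ₁ cos Δλ) = 216.37°
Δθ = θ₂ − θ₁ = -54.0°

-54.0°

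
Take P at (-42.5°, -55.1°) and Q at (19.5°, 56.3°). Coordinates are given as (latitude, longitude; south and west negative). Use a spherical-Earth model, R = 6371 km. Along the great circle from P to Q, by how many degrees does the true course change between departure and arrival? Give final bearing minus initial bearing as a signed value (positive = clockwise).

-37.7°

At departure: θ₁ = atan2(sin Δλ cos φ₂, cos φ₁ sin φ₂ − sin φ₁ cos φ₂ cos Δλ) = 89.10°
At arrival: θ₂ = atan2(sin Δλ cos φ₁, −cos φ₂ sin φ₁ + sin φ₂ cos φ₁ cos Δλ) = 51.45°
Δθ = θ₂ − θ₁ = -37.7°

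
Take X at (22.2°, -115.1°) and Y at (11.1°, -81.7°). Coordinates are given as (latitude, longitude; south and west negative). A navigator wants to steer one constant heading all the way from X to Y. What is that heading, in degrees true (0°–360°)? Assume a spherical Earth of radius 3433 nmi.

109.2°

Meridional parts: M(φ₁)=+0.3975, M(φ₂)=+0.1950 → ΔM = -0.2026;  Δλ = +0.5829 rad
tan C = Δλ / ΔM = -2.8775 → C = 109.16°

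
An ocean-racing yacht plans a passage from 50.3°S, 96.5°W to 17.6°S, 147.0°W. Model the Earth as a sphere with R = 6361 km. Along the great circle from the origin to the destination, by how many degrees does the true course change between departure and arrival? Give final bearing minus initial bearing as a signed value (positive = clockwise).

+30.7°

Initial bearing θ₁ = atan2(sin Δλ cos φ₂, cos φ₁ sin φ₂ − sin φ₁ cos φ₂ cos Δλ) = 290.39°
Final bearing θ₂ = (initial bearing from the destination back to the start) + 180° = 321.09°
Δθ = θ₂ − θ₁ = +30.7°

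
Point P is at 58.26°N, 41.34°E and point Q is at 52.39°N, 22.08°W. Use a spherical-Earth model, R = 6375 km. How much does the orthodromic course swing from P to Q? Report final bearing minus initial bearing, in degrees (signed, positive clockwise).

At departure: θ₁ = atan2(sin Δλ cos φ₂, cos φ₁ sin φ₂ − sin φ₁ cos φ₂ cos Δλ) = 288.68°
At arrival: θ₂ = atan2(sin Δλ cos φ₁, −cos φ₂ sin φ₁ + sin φ₂ cos φ₁ cos Δλ) = 234.75°
Δθ = θ₂ − θ₁ = -53.9°

-53.9°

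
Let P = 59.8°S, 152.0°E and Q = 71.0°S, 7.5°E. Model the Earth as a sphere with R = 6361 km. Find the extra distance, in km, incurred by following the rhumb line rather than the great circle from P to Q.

Great circle: cos σ = sin φ₁ sin φ₂ + cos φ₁ cos φ₂ cos Δλ,  σ = 0.8178 rad → d_gc = 5201.73 km
Rhumb line: Δψ = -0.4777, q = Δφ/Δψ = 0.4092, d_rh = R√(Δφ²+q²Δλ²) = 6681.17 km
Excess = 6681.17 − 5201.73 = 1479.44 ≈ 1479 km

1479 km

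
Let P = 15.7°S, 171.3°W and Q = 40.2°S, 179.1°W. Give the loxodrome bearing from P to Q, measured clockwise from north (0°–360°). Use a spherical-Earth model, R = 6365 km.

Meridional parts: M(φ₁)=-0.2775, M(φ₂)=-0.7675 → ΔM = -0.4900;  Δλ = -0.1361 rad
tan C = Δλ / ΔM = +0.2778 → C = 195.53°

195.5°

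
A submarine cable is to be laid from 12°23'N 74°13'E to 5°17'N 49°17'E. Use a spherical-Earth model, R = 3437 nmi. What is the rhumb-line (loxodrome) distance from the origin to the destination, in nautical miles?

Δψ = ln[tan(π/4+φ₂/2)/tan(π/4+φ₁/2)] = -0.1255;  Δφ = -0.1239 rad,  Δλ = -0.4352 rad
q = Δφ/Δψ = 0.9875
d = R·√(Δφ² + q²Δλ²) = 3437·0.44723 = 1537 nmi

1537 nmi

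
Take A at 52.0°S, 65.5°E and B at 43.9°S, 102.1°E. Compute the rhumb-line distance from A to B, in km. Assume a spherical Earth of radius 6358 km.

2857 km

Δψ = ln[tan(π/4+φ₂/2)/tan(π/4+φ₁/2)] = +0.2117;  Δφ = +0.1414 rad,  Δλ = +0.6388 rad
q = Δφ/Δψ = 0.6678
d = R·√(Δφ² + q²Δλ²) = 6358·0.44943 = 2857 km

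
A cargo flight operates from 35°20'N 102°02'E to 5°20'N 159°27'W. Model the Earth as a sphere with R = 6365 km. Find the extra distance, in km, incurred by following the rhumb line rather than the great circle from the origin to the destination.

224 km

Great circle: cos σ = sin φ₁ sin φ₂ + cos φ₁ cos φ₂ cos Δλ,  σ = 1.6374 rad → d_gc = 10422.0 km
Rhumb line: Δψ = -0.5667, q = Δφ/Δψ = 0.9239, d_rh = R√(Δφ²+q²Δλ²) = 10646.3 km
Excess = 10646.3 − 10422.0 = 224.3 ≈ 224 km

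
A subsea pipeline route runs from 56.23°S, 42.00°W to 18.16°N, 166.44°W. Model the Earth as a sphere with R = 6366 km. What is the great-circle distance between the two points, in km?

13767 km

Haversine: a = sin²(Δφ/2)+cos φ₁ cos φ₂ sin²(Δλ/2) = 0.77889;  σ = 2·atan2(√a,√(1−a))
σ = 123.903° → d = Rσ = 6366·2.16252 = 13767 km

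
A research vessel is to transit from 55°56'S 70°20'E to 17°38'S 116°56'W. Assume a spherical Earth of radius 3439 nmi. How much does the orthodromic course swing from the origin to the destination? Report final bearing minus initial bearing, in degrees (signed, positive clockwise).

-168.6°

At departure: θ₁ = atan2(sin Δλ cos φ₂, cos φ₁ sin φ₂ − sin φ₁ cos φ₂ cos Δλ) = 172.79°
At arrival: θ₂ = atan2(sin Δλ cos φ₁, −cos φ₂ sin φ₁ + sin φ₂ cos φ₁ cos Δλ) = 4.23°
Δθ = θ₂ − θ₁ = -168.6°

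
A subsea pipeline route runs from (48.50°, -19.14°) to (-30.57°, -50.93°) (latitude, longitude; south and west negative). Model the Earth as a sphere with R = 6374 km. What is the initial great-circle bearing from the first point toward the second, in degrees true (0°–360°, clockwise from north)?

207.1°

θ = atan2( sin Δλ·cos φ₂ ,  cos φ₁ sin φ₂ − sin φ₁ cos φ₂ cos Δλ )
  = atan2(-0.4536, -0.8851) = 207.13°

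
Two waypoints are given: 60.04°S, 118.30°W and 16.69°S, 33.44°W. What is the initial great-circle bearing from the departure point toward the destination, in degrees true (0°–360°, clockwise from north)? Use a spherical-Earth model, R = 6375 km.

N = sin Δλ·cos φ₂ = +0.9540;  D = cos φ₁ sin φ₂ − sin φ₁ cos φ₂ cos Δλ = -0.0691
initial course = atan2(N, D) = 94.14°

94.1°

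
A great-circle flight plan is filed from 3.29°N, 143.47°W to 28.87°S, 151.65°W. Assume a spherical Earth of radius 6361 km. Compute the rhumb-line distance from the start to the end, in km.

Rhumb course C = atan2(Δλ, Δψ) with Δψ = ln[tan(π/4+φ₂/2)/tan(π/4+φ₁/2)] = -0.5841, Δλ = -0.1428 → C = 193.73°
d = R·|Δφ| / |cos C| = 6361·0.56130 / 0.97140 = 3676 km

3676 km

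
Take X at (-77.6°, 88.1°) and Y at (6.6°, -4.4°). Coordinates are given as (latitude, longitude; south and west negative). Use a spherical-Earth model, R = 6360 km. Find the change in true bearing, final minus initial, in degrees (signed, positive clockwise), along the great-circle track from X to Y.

+78.5°

At departure: θ₁ = atan2(sin Δλ cos φ₂, cos φ₁ sin φ₂ − sin φ₁ cos φ₂ cos Δλ) = 268.98°
At arrival: θ₂ = atan2(sin Δλ cos φ₁, −cos φ₂ sin φ₁ + sin φ₂ cos φ₁ cos Δλ) = 347.52°
Δθ = θ₂ − θ₁ = +78.5°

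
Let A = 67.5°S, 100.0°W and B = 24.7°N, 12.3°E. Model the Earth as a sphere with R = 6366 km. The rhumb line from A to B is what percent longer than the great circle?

Great circle: σ = 2.1153 rad → d_gc = Rσ = 13465.9 km
Rhumb: Δφ = +1.6092, Δλ = +1.9600, Δψ = +2.0600, q = Δφ/Δψ = 0.7812 → d_rh = R√(Δφ²+q²Δλ²) = 14140.1 km
Excess = (14140.1 − 13465.9) / 13465.9 = 674.2 / 13465.9 = 5.01% ≈ 5.0%

5.0%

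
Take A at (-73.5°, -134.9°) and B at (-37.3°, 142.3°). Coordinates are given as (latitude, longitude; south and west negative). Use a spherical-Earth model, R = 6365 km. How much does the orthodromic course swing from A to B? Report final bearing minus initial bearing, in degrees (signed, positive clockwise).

+74.7°

At departure: θ₁ = atan2(sin Δλ cos φ₂, cos φ₁ sin φ₂ − sin φ₁ cos φ₂ cos Δλ) = 264.46°
At arrival: θ₂ = atan2(sin Δλ cos φ₁, −cos φ₂ sin φ₁ + sin φ₂ cos φ₁ cos Δλ) = 339.18°
Δθ = θ₂ − θ₁ = +74.7°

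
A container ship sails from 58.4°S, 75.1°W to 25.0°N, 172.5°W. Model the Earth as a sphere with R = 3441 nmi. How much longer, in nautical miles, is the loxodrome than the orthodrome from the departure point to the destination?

Great circle: cos σ = sin φ₁ sin φ₂ + cos φ₁ cos φ₂ cos Δλ,  σ = 2.0055 rad → d_gc = 6900.8 nmi
Rhumb line: Δψ = +1.7133, q = Δφ/Δψ = 0.8496, d_rh = R√(Δφ²+q²Δλ²) = 7055.9 nmi
Excess = 7055.9 − 6900.8 = 155.1 ≈ 155 nmi

155 nmi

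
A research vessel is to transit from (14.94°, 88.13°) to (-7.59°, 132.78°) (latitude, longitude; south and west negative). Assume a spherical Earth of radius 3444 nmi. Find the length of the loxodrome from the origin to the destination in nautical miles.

2986 nmi

Rhumb course C = atan2(Δλ, Δψ) with Δψ = ln[tan(π/4+φ₂/2)/tan(π/4+φ₁/2)] = -0.3966, Δλ = +0.7793 → C = 116.97°
d = R·|Δφ| / |cos C| = 3444·0.39322 / 0.45358 = 2986 nmi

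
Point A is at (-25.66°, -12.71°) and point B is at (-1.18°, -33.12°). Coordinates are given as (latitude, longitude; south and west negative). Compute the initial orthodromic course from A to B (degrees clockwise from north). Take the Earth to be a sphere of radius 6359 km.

318.0°

θ = atan2( sin Δλ·cos φ₂ ,  cos φ₁ sin φ₂ − sin φ₁ cos φ₂ cos Δλ )
  = atan2(-0.3487, +0.3872) = 318.00°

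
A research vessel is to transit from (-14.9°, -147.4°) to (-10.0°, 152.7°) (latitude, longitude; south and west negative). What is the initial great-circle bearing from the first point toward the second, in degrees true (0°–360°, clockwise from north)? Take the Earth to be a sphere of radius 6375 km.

267.3°

θ = atan2( sin Δλ·cos φ₂ ,  cos φ₁ sin φ₂ − sin φ₁ cos φ₂ cos Δλ )
  = atan2(-0.8520, -0.0408) = 267.26°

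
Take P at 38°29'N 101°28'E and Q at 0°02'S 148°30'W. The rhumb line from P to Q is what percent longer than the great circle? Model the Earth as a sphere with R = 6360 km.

2.8%

Great circle: σ = 1.8427 rad → d_gc = Rσ = 11719.3 km
Rhumb: Δφ = -0.6722, Δλ = +1.9204, Δψ = -0.7293, q = Δφ/Δψ = 0.9218 → d_rh = R√(Δφ²+q²Δλ²) = 12042.8 km
Excess = (12042.8 − 11719.3) / 11719.3 = 323.5 / 11719.3 = 2.76% ≈ 2.8%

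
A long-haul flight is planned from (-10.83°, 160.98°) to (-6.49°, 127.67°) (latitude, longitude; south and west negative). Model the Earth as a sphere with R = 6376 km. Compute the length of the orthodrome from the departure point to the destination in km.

3694 km

Haversine: a = sin²(Δφ/2)+cos φ₁ cos φ₂ sin²(Δλ/2) = 0.08160;  σ = 2·atan2(√a,√(1−a))
σ = 33.196° → d = Rσ = 6376·0.57938 = 3694 km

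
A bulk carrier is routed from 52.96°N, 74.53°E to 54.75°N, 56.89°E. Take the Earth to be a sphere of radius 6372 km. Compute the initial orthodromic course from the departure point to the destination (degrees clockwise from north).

θ = atan2( sin Δλ·cos φ₂ ,  cos φ₁ sin φ₂ − sin φ₁ cos φ₂ cos Δλ )
  = atan2(-0.1749, +0.0529) = 286.83°

286.8°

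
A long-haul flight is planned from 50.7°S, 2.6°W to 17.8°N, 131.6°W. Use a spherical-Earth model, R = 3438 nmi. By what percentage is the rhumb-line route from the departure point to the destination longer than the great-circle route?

4.3%

Great circle: σ = 2.2345 rad → d_gc = Rσ = 7682.4 nmi
Rhumb: Δφ = +1.1956, Δλ = -2.2515, Δψ = +1.3456, q = Δφ/Δψ = 0.8885 → d_rh = R√(Δφ²+q²Δλ²) = 8012.0 nmi
Excess = (8012.0 − 7682.4) / 7682.4 = 329.6 / 7682.4 = 4.29% ≈ 4.3%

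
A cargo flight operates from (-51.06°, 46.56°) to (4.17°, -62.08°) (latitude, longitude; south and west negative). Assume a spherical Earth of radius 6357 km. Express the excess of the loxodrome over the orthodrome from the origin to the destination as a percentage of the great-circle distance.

Great circle: σ = 1.8306 rad → d_gc = Rσ = 11637.3 km
Rhumb: Δφ = +0.9639, Δλ = -1.8961, Δψ = +1.1126, q = Δφ/Δψ = 0.8664 → d_rh = R√(Δφ²+q²Δλ²) = 12108.0 km
Excess = (12108.0 − 11637.3) / 11637.3 = 470.7 / 11637.3 = 4.04% ≈ 4.0%

4.0%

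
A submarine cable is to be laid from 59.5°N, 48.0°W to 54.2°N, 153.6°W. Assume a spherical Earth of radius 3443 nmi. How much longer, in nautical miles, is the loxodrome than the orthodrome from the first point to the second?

Great circle: cos σ = sin φ₁ sin φ₂ + cos φ₁ cos φ₂ cos Δλ,  σ = 0.9033 rad → d_gc = 3110.2 nmi
Rhumb line: Δψ = -0.1695, q = Δφ/Δψ = 0.5457, d_rh = R√(Δφ²+q²Δλ²) = 3477.6 nmi
Excess = 3477.6 − 3110.2 = 367.4 ≈ 367 nmi

367 nmi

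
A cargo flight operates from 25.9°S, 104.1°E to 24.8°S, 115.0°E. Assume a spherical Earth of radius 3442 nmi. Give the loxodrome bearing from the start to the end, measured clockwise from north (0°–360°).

83.6°

Δψ = ln[tan(π/4+φ₂/2)/tan(π/4+φ₁/2)] = +0.0212
Δλ = +0.1902 rad (taken the short way round)
course = atan2(Δλ, Δψ) = 83.63°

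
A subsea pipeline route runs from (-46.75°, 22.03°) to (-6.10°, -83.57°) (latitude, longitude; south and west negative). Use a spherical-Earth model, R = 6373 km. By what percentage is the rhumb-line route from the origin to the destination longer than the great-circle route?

4.2%

Great circle: σ = 1.6768 rad → d_gc = Rσ = 10686.3 km
Rhumb: Δφ = +0.7095, Δλ = -1.8431, Δψ = +0.8186, q = Δφ/Δψ = 0.8667 → d_rh = R√(Δφ²+q²Δλ²) = 11139.2 km
Excess = (11139.2 − 10686.3) / 10686.3 = 452.9 / 10686.3 = 4.24% ≈ 4.2%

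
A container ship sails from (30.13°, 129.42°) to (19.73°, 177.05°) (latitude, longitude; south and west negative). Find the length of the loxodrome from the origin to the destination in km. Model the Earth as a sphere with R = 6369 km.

Δψ = ln[tan(π/4+φ₂/2)/tan(π/4+φ₁/2)] = -0.2006;  Δφ = -0.1815 rad,  Δλ = +0.8313 rad
q = Δφ/Δψ = 0.9050
d = R·√(Δφ² + q²Δλ²) = 6369·0.77394 = 4929 km

4929 km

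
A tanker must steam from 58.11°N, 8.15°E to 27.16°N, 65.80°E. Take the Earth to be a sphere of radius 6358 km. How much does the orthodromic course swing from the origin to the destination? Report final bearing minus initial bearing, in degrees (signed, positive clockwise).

+42.3°

Initial bearing θ₁ = atan2(sin Δλ cos φ₂, cos φ₁ sin φ₂ − sin φ₁ cos φ₂ cos Δλ) = 102.24°
Final bearing θ₂ = (initial bearing from the destination back to the start) + 180° = 144.53°
Δθ = θ₂ − θ₁ = +42.3°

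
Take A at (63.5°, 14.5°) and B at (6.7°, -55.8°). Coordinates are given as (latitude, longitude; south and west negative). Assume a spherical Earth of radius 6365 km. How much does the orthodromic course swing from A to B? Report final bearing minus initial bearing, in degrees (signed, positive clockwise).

At departure: θ₁ = atan2(sin Δλ cos φ₂, cos φ₁ sin φ₂ − sin φ₁ cos φ₂ cos Δλ) = 255.17°
At arrival: θ₂ = atan2(sin Δλ cos φ₁, −cos φ₂ sin φ₁ + sin φ₂ cos φ₁ cos Δλ) = 205.74°
Δθ = θ₂ − θ₁ = -49.4°

-49.4°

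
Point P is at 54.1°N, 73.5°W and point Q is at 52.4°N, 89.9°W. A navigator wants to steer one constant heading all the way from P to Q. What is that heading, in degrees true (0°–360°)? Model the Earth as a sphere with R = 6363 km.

Δψ = ln[tan(π/4+φ₂/2)/tan(π/4+φ₁/2)] = -0.0496
Δλ = -0.2862 rad (taken the short way round)
course = atan2(Δλ, Δψ) = 260.17°

260.2°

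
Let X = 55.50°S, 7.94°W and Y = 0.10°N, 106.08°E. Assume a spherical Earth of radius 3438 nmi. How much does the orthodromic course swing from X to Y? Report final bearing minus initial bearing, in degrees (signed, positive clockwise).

-78.0°

At departure: θ₁ = atan2(sin Δλ cos φ₂, cos φ₁ sin φ₂ − sin φ₁ cos φ₂ cos Δλ) = 110.11°
At arrival: θ₂ = atan2(sin Δλ cos φ₁, −cos φ₂ sin φ₁ + sin φ₂ cos φ₁ cos Δλ) = 32.13°
Δθ = θ₂ − θ₁ = -78.0°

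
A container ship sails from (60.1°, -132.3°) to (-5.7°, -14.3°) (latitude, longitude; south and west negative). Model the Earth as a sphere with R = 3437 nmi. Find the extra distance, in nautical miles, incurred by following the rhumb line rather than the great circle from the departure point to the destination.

Great circle: cos σ = sin φ₁ sin φ₂ + cos φ₁ cos φ₂ cos Δλ,  σ = 1.8954 rad → d_gc = 6514.6 nmi
Rhumb line: Δψ = -1.4201, q = Δφ/Δψ = 0.8087, d_rh = R√(Δφ²+q²Δλ²) = 6953.2 nmi
Excess = 6953.2 − 6514.6 = 438.6 ≈ 439 nmi

439 nmi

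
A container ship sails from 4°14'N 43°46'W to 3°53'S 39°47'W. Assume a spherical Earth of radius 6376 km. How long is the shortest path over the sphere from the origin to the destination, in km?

Haversine: a = sin²(Δφ/2)+cos φ₁ cos φ₂ sin²(Δλ/2) = 0.00621;  σ = 2·atan2(√a,√(1−a))
σ = 9.040° → d = Rσ = 6376·0.15778 = 1006 km

1006 km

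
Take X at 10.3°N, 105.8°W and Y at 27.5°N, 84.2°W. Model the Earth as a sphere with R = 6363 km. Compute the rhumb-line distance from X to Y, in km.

Rhumb course C = atan2(Δλ, Δψ) with Δψ = ln[tan(π/4+φ₂/2)/tan(π/4+φ₁/2)] = +0.3188, Δλ = +0.3770 → C = 49.78°
d = R·|Δφ| / |cos C| = 6363·0.30020 / 0.64570 = 2958 km

2958 km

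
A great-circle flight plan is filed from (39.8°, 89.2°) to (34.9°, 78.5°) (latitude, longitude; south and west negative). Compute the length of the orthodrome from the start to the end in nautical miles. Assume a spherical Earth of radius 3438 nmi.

588 nmi

Haversine: a = sin²(Δφ/2)+cos φ₁ cos φ₂ sin²(Δλ/2) = 0.00731;  σ = 2·atan2(√a,√(1−a))
σ = 9.806° → d = Rσ = 3438·0.17115 = 588 nmi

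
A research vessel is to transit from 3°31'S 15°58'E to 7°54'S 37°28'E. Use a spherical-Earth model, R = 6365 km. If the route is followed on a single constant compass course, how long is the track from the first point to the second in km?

2425 km

Δψ = ln[tan(π/4+φ₂/2)/tan(π/4+φ₁/2)] = -0.0769;  Δφ = -0.0765 rad,  Δλ = +0.3752 rad
q = Δφ/Δψ = 0.9948
d = R·√(Δφ² + q²Δλ²) = 6365·0.38105 = 2425 km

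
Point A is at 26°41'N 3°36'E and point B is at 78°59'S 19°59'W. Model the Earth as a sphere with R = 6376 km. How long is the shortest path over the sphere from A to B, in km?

Haversine: a = sin²(Δφ/2)+cos φ₁ cos φ₂ sin²(Δλ/2) = 0.64215;  σ = 2·atan2(√a,√(1−a))
σ = 106.517° → d = Rσ = 6376·1.85907 = 11853 km

11853 km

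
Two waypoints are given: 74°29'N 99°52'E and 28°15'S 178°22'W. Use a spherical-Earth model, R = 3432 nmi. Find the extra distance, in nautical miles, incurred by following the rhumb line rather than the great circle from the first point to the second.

Great circle: cos σ = sin φ₁ sin φ₂ + cos φ₁ cos φ₂ cos Δλ,  σ = 2.0068 rad → d_gc = 6887.3 nmi
Rhumb line: Δψ = -2.5077, q = Δφ/Δψ = 0.7150, d_rh = R√(Δφ²+q²Δλ²) = 7080.4 nmi
Excess = 7080.4 − 6887.3 = 193.1 ≈ 193 nmi

193 nmi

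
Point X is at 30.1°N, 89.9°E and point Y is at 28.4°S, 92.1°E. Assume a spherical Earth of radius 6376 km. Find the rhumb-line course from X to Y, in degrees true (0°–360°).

177.9°

Meridional parts: M(φ₁)=+0.5513, M(φ₂)=-0.5173 → ΔM = -1.0686;  Δλ = +0.0384 rad
tan C = Δλ / ΔM = -0.0359 → C = 177.94°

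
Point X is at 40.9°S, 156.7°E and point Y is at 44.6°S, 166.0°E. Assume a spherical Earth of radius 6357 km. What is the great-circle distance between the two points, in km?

861 km

cos σ = sin φ₁ sin φ₂ + cos φ₁ cos φ₂ cos Δλ
      = sin(-40.90°)sin(-44.60°) + cos(-40.90°)cos(-44.60°)cos(9.30°) = 0.9908
σ = 7.760° → d = Rσ = 6357·0.13544 = 861 km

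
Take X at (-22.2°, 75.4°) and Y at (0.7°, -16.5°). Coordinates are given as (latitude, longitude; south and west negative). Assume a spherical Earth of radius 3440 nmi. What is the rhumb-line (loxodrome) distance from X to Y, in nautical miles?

Rhumb course C = atan2(Δλ, Δψ) with Δψ = ln[tan(π/4+φ₂/2)/tan(π/4+φ₁/2)] = +0.4098, Δλ = -1.6040 → C = 284.33°
d = R·|Δφ| / |cos C| = 3440·0.39968 / 0.24752 = 5555 nmi

5555 nmi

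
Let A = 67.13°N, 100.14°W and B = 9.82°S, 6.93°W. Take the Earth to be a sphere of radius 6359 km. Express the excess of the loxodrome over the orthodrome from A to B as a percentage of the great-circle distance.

4.2%

Great circle: σ = 1.7503 rad → d_gc = Rσ = 11130.5 km
Rhumb: Δφ = -1.3430, Δλ = +1.6268, Δψ = -1.7704, q = Δφ/Δψ = 0.7586 → d_rh = R√(Δφ²+q²Δλ²) = 11598.5 km
Excess = (11598.5 − 11130.5) / 11130.5 = 468.0 / 11130.5 = 4.20% ≈ 4.2%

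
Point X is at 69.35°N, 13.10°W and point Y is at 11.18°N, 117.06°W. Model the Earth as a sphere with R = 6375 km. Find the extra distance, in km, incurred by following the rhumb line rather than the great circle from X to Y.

Great circle: cos σ = sin φ₁ sin φ₂ + cos φ₁ cos φ₂ cos Δλ,  σ = 1.4727 rad → d_gc = 9388.2 km
Rhumb line: Δψ = -1.5064, q = Δφ/Δψ = 0.6740, d_rh = R√(Δφ²+q²Δλ²) = 10132.5 km
Excess = 10132.5 − 9388.2 = 744.3 ≈ 744 km

744 km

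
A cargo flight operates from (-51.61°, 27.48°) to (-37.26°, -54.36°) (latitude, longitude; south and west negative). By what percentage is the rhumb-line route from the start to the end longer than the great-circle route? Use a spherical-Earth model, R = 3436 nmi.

4.8%

Great circle: σ = 0.9948 rad → d_gc = Rσ = 3418.0 nmi
Rhumb: Δφ = +0.2505, Δλ = -1.4284, Δψ = +0.3535, q = Δφ/Δψ = 0.7086 → d_rh = R√(Δφ²+q²Δλ²) = 3582.4 nmi
Excess = (3582.4 − 3418.0) / 3418.0 = 164.4 / 3418.0 = 4.81% ≈ 4.8%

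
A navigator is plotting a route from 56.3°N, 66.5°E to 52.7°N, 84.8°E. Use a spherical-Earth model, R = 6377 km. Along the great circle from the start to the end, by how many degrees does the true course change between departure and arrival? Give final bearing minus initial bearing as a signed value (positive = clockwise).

+14.9°

Initial bearing θ₁ = atan2(sin Δλ cos φ₂, cos φ₁ sin φ₂ − sin φ₁ cos φ₂ cos Δλ) = 101.09°
Final bearing θ₂ = (initial bearing from the destination back to the start) + 180° = 116.04°
Δθ = θ₂ − θ₁ = +14.9°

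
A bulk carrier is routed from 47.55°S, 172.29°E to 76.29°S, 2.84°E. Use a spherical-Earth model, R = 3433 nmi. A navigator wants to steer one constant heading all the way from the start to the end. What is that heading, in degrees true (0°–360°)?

Meridional parts: M(φ₁)=-0.9458, M(φ₂)=-2.1185 → ΔM = -1.1727;  Δλ = -2.9575 rad
tan C = Δλ / ΔM = +2.5220 → C = 248.37°

248.4°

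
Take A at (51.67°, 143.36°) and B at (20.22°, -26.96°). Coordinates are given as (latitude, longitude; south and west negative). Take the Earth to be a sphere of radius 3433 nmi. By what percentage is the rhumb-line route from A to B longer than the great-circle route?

Great circle: σ = 1.8782 rad → d_gc = Rσ = 6447.8 nmi
Rhumb: Δφ = -0.5489, Δλ = -2.9726, Δψ = -0.6964, q = Δφ/Δψ = 0.7882 → d_rh = R√(Δφ²+q²Δλ²) = 8261.8 nmi
Excess = (8261.8 − 6447.8) / 6447.8 = 1814.0 / 6447.8 = 28.13% ≈ 28.1%

28.1%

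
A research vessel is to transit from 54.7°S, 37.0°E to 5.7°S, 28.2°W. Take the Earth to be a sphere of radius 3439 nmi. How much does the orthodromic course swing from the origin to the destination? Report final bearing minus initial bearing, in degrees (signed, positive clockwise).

Initial bearing θ₁ = atan2(sin Δλ cos φ₂, cos φ₁ sin φ₂ − sin φ₁ cos φ₂ cos Δλ) = 287.41°
Final bearing θ₂ = (initial bearing from the destination back to the start) + 180° = 326.35°
Δθ = θ₂ − θ₁ = +38.9°

+38.9°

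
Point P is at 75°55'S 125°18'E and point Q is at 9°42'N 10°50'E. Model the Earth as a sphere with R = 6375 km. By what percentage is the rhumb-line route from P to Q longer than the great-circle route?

Great circle: σ = 1.8367 rad → d_gc = Rσ = 11708.8 km
Rhumb: Δφ = +1.4943, Δλ = -1.9978, Δψ = +2.2614, q = Δφ/Δψ = 0.6608 → d_rh = R√(Δφ²+q²Δλ²) = 12711.0 km
Excess = (12711.0 − 11708.8) / 11708.8 = 1002.2 / 11708.8 = 8.56% ≈ 8.6%

8.6%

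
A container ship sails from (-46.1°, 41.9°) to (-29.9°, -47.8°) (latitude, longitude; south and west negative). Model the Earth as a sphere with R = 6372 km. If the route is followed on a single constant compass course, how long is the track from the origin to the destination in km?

Δψ = ln[tan(π/4+φ₂/2)/tan(π/4+φ₁/2)] = +0.3615;  Δφ = +0.2827 rad,  Δλ = -1.5656 rad
q = Δφ/Δψ = 0.7821
d = R·√(Δφ² + q²Δλ²) = 6372·1.25671 = 8008 km

8008 km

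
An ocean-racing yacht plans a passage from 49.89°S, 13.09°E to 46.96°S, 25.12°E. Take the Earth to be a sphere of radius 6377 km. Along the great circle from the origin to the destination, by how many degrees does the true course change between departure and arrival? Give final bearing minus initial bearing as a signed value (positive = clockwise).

-9.0°

Initial bearing θ₁ = atan2(sin Δλ cos φ₂, cos φ₁ sin φ₂ − sin φ₁ cos φ₂ cos Δλ) = 74.42°
Final bearing θ₂ = (initial bearing from the destination back to the start) + 180° = 65.41°
Δθ = θ₂ − θ₁ = -9.0°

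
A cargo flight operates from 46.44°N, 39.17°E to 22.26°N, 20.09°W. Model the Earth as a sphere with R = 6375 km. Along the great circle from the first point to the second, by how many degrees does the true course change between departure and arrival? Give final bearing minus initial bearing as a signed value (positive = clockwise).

Initial bearing θ₁ = atan2(sin Δλ cos φ₂, cos φ₁ sin φ₂ − sin φ₁ cos φ₂ cos Δλ) = 264.13°
Final bearing θ₂ = (initial bearing from the destination back to the start) + 180° = 227.79°
Δθ = θ₂ − θ₁ = -36.3°

-36.3°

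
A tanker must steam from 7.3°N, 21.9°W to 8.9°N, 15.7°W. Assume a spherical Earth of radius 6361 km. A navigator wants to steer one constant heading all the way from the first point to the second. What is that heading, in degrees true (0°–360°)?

75.4°

Meridional parts: M(φ₁)=+0.1278, M(φ₂)=+0.1560 → ΔM = +0.0282;  Δλ = +0.1082 rad
tan C = Δλ / ΔM = +3.8362 → C = 75.39°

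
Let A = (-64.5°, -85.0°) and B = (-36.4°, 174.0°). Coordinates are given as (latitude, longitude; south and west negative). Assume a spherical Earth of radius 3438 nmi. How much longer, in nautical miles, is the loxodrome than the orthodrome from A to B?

347 nmi

Great circle: cos σ = sin φ₁ sin φ₂ + cos φ₁ cos φ₂ cos Δλ,  σ = 1.0821 rad → d_gc = 3720.2 nmi
Rhumb line: Δψ = +0.8031, q = Δφ/Δψ = 0.6107, d_rh = R√(Δφ²+q²Δλ²) = 4067.1 nmi
Excess = 4067.1 − 3720.2 = 346.9 ≈ 347 nmi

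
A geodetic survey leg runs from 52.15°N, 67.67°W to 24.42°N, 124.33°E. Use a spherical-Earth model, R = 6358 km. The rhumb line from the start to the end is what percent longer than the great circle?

Great circle: σ = 1.7927 rad → d_gc = Rσ = 11397.7 km
Rhumb: Δφ = -0.4840, Δλ = -2.9322, Δψ = -0.6307, q = Δφ/Δψ = 0.7674 → d_rh = R√(Δφ²+q²Δλ²) = 14633.2 km
Excess = (14633.2 − 11397.7) / 11397.7 = 3235.5 / 11397.7 = 28.39% ≈ 28.4%

28.4%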